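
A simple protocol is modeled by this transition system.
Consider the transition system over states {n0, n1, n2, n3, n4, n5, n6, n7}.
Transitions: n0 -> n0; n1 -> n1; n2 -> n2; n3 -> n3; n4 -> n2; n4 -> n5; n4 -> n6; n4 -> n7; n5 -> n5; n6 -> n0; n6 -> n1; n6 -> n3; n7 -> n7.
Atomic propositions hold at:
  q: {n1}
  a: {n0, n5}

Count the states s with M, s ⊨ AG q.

AG q: greatest fixpoint, start Z0 = {n1}, keep only states in Sat with every successor in Z. Already a fixed point.
Sat(AG q) = {n1}
|Sat(AG q)| = |{n1}| = 1.

1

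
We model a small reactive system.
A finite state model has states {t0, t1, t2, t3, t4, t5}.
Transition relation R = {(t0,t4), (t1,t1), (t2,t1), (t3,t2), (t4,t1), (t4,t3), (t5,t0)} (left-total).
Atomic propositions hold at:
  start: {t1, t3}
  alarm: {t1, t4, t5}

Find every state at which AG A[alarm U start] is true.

A[alarm U start]: least fixpoint, start Z0 = Sat(start) = {t1, t3}, add states in Sat(alarm) with every successor in Z. Z1 = {t1, t3, t4}; fixed.
Sat(A[alarm U start]) = {t1, t3, t4}
AG A[alarm U start]: greatest fixpoint, start Z0 = {t1, t3, t4}, keep only states in Sat with every successor in Z. Z1 = {t1, t4}; Z2 = {t1}; fixed.
Sat(AG A[alarm U start]) = {t1}

{t1}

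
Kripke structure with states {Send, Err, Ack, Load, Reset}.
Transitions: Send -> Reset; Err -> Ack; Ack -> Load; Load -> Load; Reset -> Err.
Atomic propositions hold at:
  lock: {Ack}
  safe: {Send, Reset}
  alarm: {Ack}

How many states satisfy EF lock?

4

EF lock: least fixpoint, start Z0 = {Ack}, add states with some successor in Z. Z1 = {Err, Ack}; Z2 = {Err, Ack, Reset}; Z3 = {Send, Err, Ack, Reset}; fixed.
Sat(EF lock) = {Send, Err, Ack, Reset}
|Sat(EF lock)| = |{Send, Err, Ack, Reset}| = 4.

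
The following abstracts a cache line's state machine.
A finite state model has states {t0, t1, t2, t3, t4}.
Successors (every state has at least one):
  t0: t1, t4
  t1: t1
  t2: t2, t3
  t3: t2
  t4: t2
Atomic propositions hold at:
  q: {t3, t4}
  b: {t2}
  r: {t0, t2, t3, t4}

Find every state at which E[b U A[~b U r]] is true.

Sat(~b) = {t0, t1, t3, t4}
A[~b U r]: least fixpoint, start Z0 = Sat(r) = {t0, t2, t3, t4}, add states in Sat(~b) with every successor in Z. Already a fixed point.
Sat(A[~b U r]) = {t0, t2, t3, t4}
E[b U A[~b U r]]: least fixpoint, start Z0 = Sat(A[~b U r]) = {t0, t2, t3, t4}, add states in Sat(b) with some successor in Z. Already a fixed point.
Sat(E[b U A[~b U r]]) = {t0, t2, t3, t4}

{t0, t2, t3, t4}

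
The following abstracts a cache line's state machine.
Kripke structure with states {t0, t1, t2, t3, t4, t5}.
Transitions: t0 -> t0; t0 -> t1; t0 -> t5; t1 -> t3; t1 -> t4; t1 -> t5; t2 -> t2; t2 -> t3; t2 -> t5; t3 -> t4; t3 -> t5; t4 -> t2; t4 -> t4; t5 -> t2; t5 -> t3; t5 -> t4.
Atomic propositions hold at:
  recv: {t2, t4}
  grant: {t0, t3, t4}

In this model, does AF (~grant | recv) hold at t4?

Yes

Sat(~grant) = {t1, t2, t5}
Sat(~grant | recv) = {t1, t2, t4, t5}
AF (~grant | recv): least fixpoint, start Z0 = {t1, t2, t4, t5}, add states with every successor in Z. Z1 = {t1, t2, t3, t4, t5}; fixed.
Sat(AF (~grant | recv)) = {t1, t2, t3, t4, t5}
t4 ∈ Sat(AF (~grant | recv)) = {t1, t2, t3, t4, t5}, so the formula holds at t4.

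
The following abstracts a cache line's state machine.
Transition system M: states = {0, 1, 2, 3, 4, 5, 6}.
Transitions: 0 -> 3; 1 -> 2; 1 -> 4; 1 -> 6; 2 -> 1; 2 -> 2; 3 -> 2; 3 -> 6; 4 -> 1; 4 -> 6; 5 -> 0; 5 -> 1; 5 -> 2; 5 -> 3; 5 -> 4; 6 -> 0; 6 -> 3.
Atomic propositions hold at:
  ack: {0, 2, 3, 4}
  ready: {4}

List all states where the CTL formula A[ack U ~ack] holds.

{1, 4, 5, 6}

Sat(~ack) = {1, 5, 6}
A[ack U ~ack]: least fixpoint, start Z0 = Sat(~ack) = {1, 5, 6}, add states in Sat(ack) with every successor in Z. Z1 = {1, 4, 5, 6}; fixed.
Sat(A[ack U ~ack]) = {1, 4, 5, 6}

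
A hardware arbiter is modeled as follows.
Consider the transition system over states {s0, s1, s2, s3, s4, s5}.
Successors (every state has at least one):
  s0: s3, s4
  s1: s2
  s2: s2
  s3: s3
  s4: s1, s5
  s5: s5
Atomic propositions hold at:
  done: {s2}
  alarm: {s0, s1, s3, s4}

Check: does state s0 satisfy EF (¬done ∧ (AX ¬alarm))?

Sat(¬done) = {s0, s1, s3, s4, s5}
Sat(¬alarm) = {s2, s5}
Sat(AX ¬alarm) = {s : every successor in {s2, s5}} = {s1, s2, s5}
Sat(¬done ∧ (AX ¬alarm)) = {s1, s5}
EF (¬done ∧ (AX ¬alarm)): least fixpoint, start Z0 = {s1, s5}, add states with some successor in Z. Z1 = {s1, s4, s5}; Z2 = {s0, s1, s4, s5}; fixed.
Sat(EF (¬done ∧ (AX ¬alarm))) = {s0, s1, s4, s5}
s0 ∈ Sat(EF (¬done ∧ (AX ¬alarm))) = {s0, s1, s4, s5}, so the formula holds at s0.

Yes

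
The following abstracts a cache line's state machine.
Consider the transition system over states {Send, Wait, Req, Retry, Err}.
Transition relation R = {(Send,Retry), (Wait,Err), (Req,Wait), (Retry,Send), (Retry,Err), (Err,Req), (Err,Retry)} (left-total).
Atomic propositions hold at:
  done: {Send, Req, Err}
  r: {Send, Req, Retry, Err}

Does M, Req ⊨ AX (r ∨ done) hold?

No

Sat(r ∨ done) = {Send, Req, Retry, Err}
Sat(AX (r ∨ done)) = {s : every successor in {Send, Req, Retry, Err}} = {Send, Wait, Retry, Err}
Req ∉ Sat(AX (r ∨ done)) = {Send, Wait, Retry, Err}, so the formula does not hold at Req.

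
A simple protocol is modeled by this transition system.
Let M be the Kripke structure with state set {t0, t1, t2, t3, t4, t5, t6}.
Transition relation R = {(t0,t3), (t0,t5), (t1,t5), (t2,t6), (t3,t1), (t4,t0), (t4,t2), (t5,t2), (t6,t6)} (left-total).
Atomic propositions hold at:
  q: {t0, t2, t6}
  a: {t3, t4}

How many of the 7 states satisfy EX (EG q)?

4

EG q: greatest fixpoint, start Z0 = {t0, t2, t6}, keep only states in Sat with some successor in Z. Z1 = {t2, t6}; fixed.
Sat(EG q) = {t2, t6}
Sat(EX (EG q)) = {s : some successor in {t2, t6}} = {t2, t4, t5, t6}
|Sat(EX (EG q))| = |{t2, t4, t5, t6}| = 4.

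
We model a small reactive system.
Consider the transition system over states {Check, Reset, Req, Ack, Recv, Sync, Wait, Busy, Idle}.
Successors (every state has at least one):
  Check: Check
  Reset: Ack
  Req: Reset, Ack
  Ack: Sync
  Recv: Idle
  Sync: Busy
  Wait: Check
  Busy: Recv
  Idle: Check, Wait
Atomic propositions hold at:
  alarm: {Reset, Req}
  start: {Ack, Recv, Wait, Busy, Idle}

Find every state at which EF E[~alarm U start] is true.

Sat(~alarm) = {Check, Ack, Recv, Sync, Wait, Busy, Idle}
E[~alarm U start]: least fixpoint, start Z0 = Sat(start) = {Ack, Recv, Wait, Busy, Idle}, add states in Sat(~alarm) with some successor in Z. Z1 = {Ack, Recv, Sync, Wait, Busy, Idle}; fixed.
Sat(E[~alarm U start]) = {Ack, Recv, Sync, Wait, Busy, Idle}
EF E[~alarm U start]: least fixpoint, start Z0 = {Ack, Recv, Sync, Wait, Busy, Idle}, add states with some successor in Z. Z1 = {Reset, Req, Ack, Recv, Sync, Wait, Busy, Idle}; fixed.
Sat(EF E[~alarm U start]) = {Reset, Req, Ack, Recv, Sync, Wait, Busy, Idle}

{Reset, Req, Ack, Recv, Sync, Wait, Busy, Idle}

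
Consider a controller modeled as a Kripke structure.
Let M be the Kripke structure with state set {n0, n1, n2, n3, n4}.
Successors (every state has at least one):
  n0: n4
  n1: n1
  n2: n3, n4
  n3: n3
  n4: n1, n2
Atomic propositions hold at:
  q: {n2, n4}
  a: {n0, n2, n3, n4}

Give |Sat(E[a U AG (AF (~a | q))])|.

Sat(~a) = {n1}
Sat(~a | q) = {n1, n2, n4}
AF (~a | q): least fixpoint, start Z0 = {n1, n2, n4}, add states with every successor in Z. Z1 = {n0, n1, n2, n4}; fixed.
Sat(AF (~a | q)) = {n0, n1, n2, n4}
AG (AF (~a | q)): greatest fixpoint, start Z0 = {n0, n1, n2, n4}, keep only states in Sat with every successor in Z. Z1 = {n0, n1, n4}; Z2 = {n0, n1}; Z3 = {n1}; fixed.
Sat(AG (AF (~a | q))) = {n1}
E[a U AG (AF (~a | q))]: least fixpoint, start Z0 = Sat(AG (AF (~a | q))) = {n1}, add states in Sat(a) with some successor in Z. Z1 = {n1, n4}; Z2 = {n0, n1, n2, n4}; fixed.
Sat(E[a U AG (AF (~a | q))]) = {n0, n1, n2, n4}
|Sat(E[a U AG (AF (~a | q))])| = |{n0, n1, n2, n4}| = 4.

4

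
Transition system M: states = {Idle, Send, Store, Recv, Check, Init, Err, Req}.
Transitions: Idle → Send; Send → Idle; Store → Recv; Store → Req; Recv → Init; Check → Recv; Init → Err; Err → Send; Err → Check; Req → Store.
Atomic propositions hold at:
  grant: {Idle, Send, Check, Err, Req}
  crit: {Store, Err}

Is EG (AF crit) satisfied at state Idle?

AF crit: least fixpoint, start Z0 = {Store, Err}, add states with every successor in Z. Z1 = {Store, Init, Err, Req}; Z2 = {Store, Recv, Init, Err, Req}; Z3 = {Store, Recv, Check, Init, Err, Req}; fixed.
Sat(AF crit) = {Store, Recv, Check, Init, Err, Req}
EG (AF crit): greatest fixpoint, start Z0 = {Store, Recv, Check, Init, Err, Req}, keep only states in Sat with some successor in Z. Already a fixed point.
Sat(EG (AF crit)) = {Store, Recv, Check, Init, Err, Req}
Idle ∉ Sat(EG (AF crit)) = {Store, Recv, Check, Init, Err, Req}, so the formula does not hold at Idle.

No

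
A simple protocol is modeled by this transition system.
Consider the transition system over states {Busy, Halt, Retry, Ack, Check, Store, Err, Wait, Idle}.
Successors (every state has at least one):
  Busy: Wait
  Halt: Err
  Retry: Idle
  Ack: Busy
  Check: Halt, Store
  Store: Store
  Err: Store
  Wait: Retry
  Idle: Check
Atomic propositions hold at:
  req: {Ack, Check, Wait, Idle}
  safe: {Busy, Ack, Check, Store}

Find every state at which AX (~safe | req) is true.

{Busy, Halt, Retry, Wait, Idle}

Sat(~safe) = {Halt, Retry, Err, Wait, Idle}
Sat(~safe | req) = {Halt, Retry, Ack, Check, Err, Wait, Idle}
Sat(AX (~safe | req)) = {s : every successor in {Halt, Retry, Ack, Check, Err, Wait, Idle}} = {Busy, Halt, Retry, Wait, Idle}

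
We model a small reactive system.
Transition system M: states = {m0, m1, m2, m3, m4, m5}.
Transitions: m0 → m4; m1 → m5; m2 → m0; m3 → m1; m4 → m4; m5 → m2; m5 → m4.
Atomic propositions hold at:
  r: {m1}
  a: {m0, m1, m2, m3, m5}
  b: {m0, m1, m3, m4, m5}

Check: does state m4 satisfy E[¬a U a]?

No

Sat(¬a) = {m4}
E[¬a U a]: least fixpoint, start Z0 = Sat(a) = {m0, m1, m2, m3, m5}, add states in Sat(¬a) with some successor in Z. Already a fixed point.
Sat(E[¬a U a]) = {m0, m1, m2, m3, m5}
m4 ∉ Sat(E[¬a U a]) = {m0, m1, m2, m3, m5}, so the formula does not hold at m4.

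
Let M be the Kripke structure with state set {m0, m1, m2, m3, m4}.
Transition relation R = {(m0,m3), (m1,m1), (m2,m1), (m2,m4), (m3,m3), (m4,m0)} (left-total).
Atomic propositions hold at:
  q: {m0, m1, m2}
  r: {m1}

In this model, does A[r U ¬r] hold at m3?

Yes

Sat(¬r) = {m0, m2, m3, m4}
A[r U ¬r]: least fixpoint, start Z0 = Sat(¬r) = {m0, m2, m3, m4}, add states in Sat(r) with every successor in Z. Already a fixed point.
Sat(A[r U ¬r]) = {m0, m2, m3, m4}
m3 ∈ Sat(A[r U ¬r]) = {m0, m2, m3, m4}, so the formula holds at m3.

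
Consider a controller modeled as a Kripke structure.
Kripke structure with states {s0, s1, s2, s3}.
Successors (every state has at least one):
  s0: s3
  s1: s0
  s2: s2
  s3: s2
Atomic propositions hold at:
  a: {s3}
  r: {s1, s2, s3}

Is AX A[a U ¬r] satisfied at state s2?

Sat(¬r) = {s0}
A[a U ¬r]: least fixpoint, start Z0 = Sat(¬r) = {s0}, add states in Sat(a) with every successor in Z. Already a fixed point.
Sat(A[a U ¬r]) = {s0}
Sat(AX A[a U ¬r]) = {s : every successor in {s0}} = {s1}
s2 ∉ Sat(AX A[a U ¬r]) = {s1}, so the formula does not hold at s2.

No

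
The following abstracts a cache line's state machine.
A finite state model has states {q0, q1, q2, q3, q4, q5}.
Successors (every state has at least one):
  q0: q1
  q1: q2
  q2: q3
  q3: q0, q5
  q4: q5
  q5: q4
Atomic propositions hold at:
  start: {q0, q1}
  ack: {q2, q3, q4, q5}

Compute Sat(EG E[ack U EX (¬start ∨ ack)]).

{q1, q2, q3, q4, q5}

Sat(¬start) = {q2, q3, q4, q5}
Sat(¬start ∨ ack) = {q2, q3, q4, q5}
Sat(EX (¬start ∨ ack)) = {s : some successor in {q2, q3, q4, q5}} = {q1, q2, q3, q4, q5}
E[ack U EX (¬start ∨ ack)]: least fixpoint, start Z0 = Sat(EX (¬start ∨ ack)) = {q1, q2, q3, q4, q5}, add states in Sat(ack) with some successor in Z. Already a fixed point.
Sat(E[ack U EX (¬start ∨ ack)]) = {q1, q2, q3, q4, q5}
EG E[ack U EX (¬start ∨ ack)]: greatest fixpoint, start Z0 = {q1, q2, q3, q4, q5}, keep only states in Sat with some successor in Z. Already a fixed point.
Sat(EG E[ack U EX (¬start ∨ ack)]) = {q1, q2, q3, q4, q5}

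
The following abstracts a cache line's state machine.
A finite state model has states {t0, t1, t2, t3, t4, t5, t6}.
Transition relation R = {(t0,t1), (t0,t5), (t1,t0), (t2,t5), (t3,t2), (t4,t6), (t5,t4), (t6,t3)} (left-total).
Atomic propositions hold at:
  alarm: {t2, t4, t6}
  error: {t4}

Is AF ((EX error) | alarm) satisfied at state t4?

Yes

Sat(EX error) = {s : some successor in {t4}} = {t5}
Sat((EX error) | alarm) = {t2, t4, t5, t6}
AF ((EX error) | alarm): least fixpoint, start Z0 = {t2, t4, t5, t6}, add states with every successor in Z. Z1 = {t2, t3, t4, t5, t6}; fixed.
Sat(AF ((EX error) | alarm)) = {t2, t3, t4, t5, t6}
t4 ∈ Sat(AF ((EX error) | alarm)) = {t2, t3, t4, t5, t6}, so the formula holds at t4.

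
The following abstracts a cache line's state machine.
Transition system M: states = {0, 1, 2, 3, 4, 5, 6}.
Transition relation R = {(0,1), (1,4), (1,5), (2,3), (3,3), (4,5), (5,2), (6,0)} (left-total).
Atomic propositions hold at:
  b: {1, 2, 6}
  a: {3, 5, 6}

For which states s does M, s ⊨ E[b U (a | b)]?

{1, 2, 3, 5, 6}

Sat(a | b) = {1, 2, 3, 5, 6}
E[b U (a | b)]: least fixpoint, start Z0 = Sat((a | b)) = {1, 2, 3, 5, 6}, add states in Sat(b) with some successor in Z. Already a fixed point.
Sat(E[b U (a | b)]) = {1, 2, 3, 5, 6}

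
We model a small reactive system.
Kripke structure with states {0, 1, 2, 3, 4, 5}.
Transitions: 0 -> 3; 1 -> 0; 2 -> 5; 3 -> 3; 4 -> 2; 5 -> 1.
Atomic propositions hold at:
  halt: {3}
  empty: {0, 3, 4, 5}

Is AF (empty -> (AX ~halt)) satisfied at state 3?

Sat(~halt) = {0, 1, 2, 4, 5}
Sat(AX ~halt) = {s : every successor in {0, 1, 2, 4, 5}} = {1, 2, 4, 5}
Sat(empty -> (AX ~halt)) = {1, 2, 4, 5}
AF (empty -> (AX ~halt)): least fixpoint, start Z0 = {1, 2, 4, 5}, add states with every successor in Z. Already a fixed point.
Sat(AF (empty -> (AX ~halt))) = {1, 2, 4, 5}
3 ∉ Sat(AF (empty -> (AX ~halt))) = {1, 2, 4, 5}, so the formula does not hold at 3.

No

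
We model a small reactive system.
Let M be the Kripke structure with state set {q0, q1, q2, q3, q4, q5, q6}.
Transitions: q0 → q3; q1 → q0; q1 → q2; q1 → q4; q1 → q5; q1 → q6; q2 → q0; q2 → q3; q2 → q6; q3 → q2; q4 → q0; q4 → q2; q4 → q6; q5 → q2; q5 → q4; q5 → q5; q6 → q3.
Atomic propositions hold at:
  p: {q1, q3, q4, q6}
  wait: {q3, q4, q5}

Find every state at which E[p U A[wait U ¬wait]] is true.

Sat(¬wait) = {q0, q1, q2, q6}
A[wait U ¬wait]: least fixpoint, start Z0 = Sat(¬wait) = {q0, q1, q2, q6}, add states in Sat(wait) with every successor in Z. Z1 = {q0, q1, q2, q3, q4, q6}; fixed.
Sat(A[wait U ¬wait]) = {q0, q1, q2, q3, q4, q6}
E[p U A[wait U ¬wait]]: least fixpoint, start Z0 = Sat(A[wait U ¬wait]) = {q0, q1, q2, q3, q4, q6}, add states in Sat(p) with some successor in Z. Already a fixed point.
Sat(E[p U A[wait U ¬wait]]) = {q0, q1, q2, q3, q4, q6}

{q0, q1, q2, q3, q4, q6}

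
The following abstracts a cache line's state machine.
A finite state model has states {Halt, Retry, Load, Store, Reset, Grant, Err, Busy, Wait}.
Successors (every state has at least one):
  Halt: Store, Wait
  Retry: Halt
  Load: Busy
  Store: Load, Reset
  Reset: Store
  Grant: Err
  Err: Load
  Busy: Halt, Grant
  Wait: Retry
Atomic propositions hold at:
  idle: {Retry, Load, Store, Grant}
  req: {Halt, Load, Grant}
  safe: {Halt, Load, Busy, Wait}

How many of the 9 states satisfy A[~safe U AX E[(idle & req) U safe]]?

4

Sat(~safe) = {Retry, Store, Reset, Grant, Err}
Sat(idle & req) = {Load, Grant}
E[(idle & req) U safe]: least fixpoint, start Z0 = Sat(safe) = {Halt, Load, Busy, Wait}, add states in Sat(idle & req) with some successor in Z. Already a fixed point.
Sat(E[(idle & req) U safe]) = {Halt, Load, Busy, Wait}
Sat(AX E[(idle & req) U safe]) = {s : every successor in {Halt, Load, Busy, Wait}} = {Retry, Load, Err}
A[~safe U AX E[(idle & req) U safe]]: least fixpoint, start Z0 = Sat(AX E[(idle & req) U safe]) = {Retry, Load, Err}, add states in Sat(~safe) with every successor in Z. Z1 = {Retry, Load, Grant, Err}; fixed.
Sat(A[~safe U AX E[(idle & req) U safe]]) = {Retry, Load, Grant, Err}
|Sat(A[~safe U AX E[(idle & req) U safe]])| = |{Retry, Load, Grant, Err}| = 4.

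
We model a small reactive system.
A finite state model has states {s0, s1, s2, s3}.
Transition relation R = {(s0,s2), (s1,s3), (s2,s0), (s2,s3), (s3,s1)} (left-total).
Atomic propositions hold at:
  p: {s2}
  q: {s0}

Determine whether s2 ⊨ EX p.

Sat(EX p) = {s : some successor in {s2}} = {s0}
s2 ∉ Sat(EX p) = {s0}, so the formula does not hold at s2.

No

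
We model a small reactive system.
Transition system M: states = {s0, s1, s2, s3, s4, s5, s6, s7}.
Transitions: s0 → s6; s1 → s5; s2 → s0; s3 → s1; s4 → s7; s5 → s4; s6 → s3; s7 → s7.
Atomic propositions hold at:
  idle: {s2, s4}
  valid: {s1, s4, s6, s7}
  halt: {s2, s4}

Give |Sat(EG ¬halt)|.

1

Sat(¬halt) = {s0, s1, s3, s5, s6, s7}
EG ¬halt: greatest fixpoint, start Z0 = {s0, s1, s3, s5, s6, s7}, keep only states in Sat with some successor in Z. Z1 = {s0, s1, s3, s6, s7}; Z2 = {s0, s3, s6, s7}; Z3 = {s0, s6, s7}; Z4 = {s0, s7}; Z5 = {s7}; fixed.
Sat(EG ¬halt) = {s7}
|Sat(EG ¬halt)| = |{s7}| = 1.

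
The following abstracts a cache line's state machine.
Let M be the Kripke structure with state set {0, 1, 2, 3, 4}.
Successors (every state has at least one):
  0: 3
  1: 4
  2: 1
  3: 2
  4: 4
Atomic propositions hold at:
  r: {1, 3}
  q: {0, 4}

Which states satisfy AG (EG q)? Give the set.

{4}

EG q: greatest fixpoint, start Z0 = {0, 4}, keep only states in Sat with some successor in Z. Z1 = {4}; fixed.
Sat(EG q) = {4}
AG (EG q): greatest fixpoint, start Z0 = {4}, keep only states in Sat with every successor in Z. Already a fixed point.
Sat(AG (EG q)) = {4}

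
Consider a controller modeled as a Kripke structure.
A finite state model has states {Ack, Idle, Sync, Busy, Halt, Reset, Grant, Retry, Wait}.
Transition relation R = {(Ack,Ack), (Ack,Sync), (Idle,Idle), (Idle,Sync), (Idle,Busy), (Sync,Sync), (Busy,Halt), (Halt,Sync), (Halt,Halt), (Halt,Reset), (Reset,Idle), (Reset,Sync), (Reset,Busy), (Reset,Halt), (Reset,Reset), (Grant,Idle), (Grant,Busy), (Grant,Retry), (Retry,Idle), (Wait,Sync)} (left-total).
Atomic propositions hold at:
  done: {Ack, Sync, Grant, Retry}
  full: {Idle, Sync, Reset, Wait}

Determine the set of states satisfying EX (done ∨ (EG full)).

EG full: greatest fixpoint, start Z0 = {Idle, Sync, Reset, Wait}, keep only states in Sat with some successor in Z. Already a fixed point.
Sat(EG full) = {Idle, Sync, Reset, Wait}
Sat(done ∨ (EG full)) = {Ack, Idle, Sync, Reset, Grant, Retry, Wait}
Sat(EX (done ∨ (EG full))) = {s : some successor in {Ack, Idle, Sync, Reset, Grant, Retry, Wait}} = {Ack, Idle, Sync, Halt, Reset, Grant, Retry, Wait}

{Ack, Idle, Sync, Halt, Reset, Grant, Retry, Wait}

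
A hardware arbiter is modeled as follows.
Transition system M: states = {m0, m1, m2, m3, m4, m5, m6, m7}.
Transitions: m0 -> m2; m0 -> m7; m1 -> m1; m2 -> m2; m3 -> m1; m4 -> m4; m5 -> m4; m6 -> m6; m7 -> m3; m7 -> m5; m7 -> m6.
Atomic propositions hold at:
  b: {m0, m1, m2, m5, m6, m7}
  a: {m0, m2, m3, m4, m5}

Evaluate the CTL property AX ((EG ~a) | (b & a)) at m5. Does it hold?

No

Sat(~a) = {m1, m6, m7}
EG ~a: greatest fixpoint, start Z0 = {m1, m6, m7}, keep only states in Sat with some successor in Z. Already a fixed point.
Sat(EG ~a) = {m1, m6, m7}
Sat(b & a) = {m0, m2, m5}
Sat((EG ~a) | (b & a)) = {m0, m1, m2, m5, m6, m7}
Sat(AX ((EG ~a) | (b & a))) = {s : every successor in {m0, m1, m2, m5, m6, m7}} = {m0, m1, m2, m3, m6}
m5 ∉ Sat(AX ((EG ~a) | (b & a))) = {m0, m1, m2, m3, m6}, so the formula does not hold at m5.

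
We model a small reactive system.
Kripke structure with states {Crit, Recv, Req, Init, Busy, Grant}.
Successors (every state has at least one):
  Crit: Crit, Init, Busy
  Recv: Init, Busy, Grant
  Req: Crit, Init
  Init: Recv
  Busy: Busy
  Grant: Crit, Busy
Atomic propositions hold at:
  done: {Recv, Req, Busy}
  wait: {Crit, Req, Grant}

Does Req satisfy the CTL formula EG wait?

EG wait: greatest fixpoint, start Z0 = {Crit, Req, Grant}, keep only states in Sat with some successor in Z. Already a fixed point.
Sat(EG wait) = {Crit, Req, Grant}
Req ∈ Sat(EG wait) = {Crit, Req, Grant}, so the formula holds at Req.

Yes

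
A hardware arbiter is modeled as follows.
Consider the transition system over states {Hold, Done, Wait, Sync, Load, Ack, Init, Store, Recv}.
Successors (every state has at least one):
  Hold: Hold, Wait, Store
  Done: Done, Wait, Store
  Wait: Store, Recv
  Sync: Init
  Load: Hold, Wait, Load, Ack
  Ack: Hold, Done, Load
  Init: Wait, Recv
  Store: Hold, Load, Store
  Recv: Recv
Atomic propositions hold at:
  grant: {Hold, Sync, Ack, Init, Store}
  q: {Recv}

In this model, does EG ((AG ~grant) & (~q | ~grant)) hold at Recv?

Yes

Sat(~grant) = {Done, Wait, Load, Recv}
AG ~grant: greatest fixpoint, start Z0 = {Done, Wait, Load, Recv}, keep only states in Sat with every successor in Z. Z1 = {Recv}; fixed.
Sat(AG ~grant) = {Recv}
Sat(~q) = {Hold, Done, Wait, Sync, Load, Ack, Init, Store}
Sat(~q | ~grant) = {Hold, Done, Wait, Sync, Load, Ack, Init, Store, Recv}
Sat((AG ~grant) & (~q | ~grant)) = {Recv}
EG ((AG ~grant) & (~q | ~grant)): greatest fixpoint, start Z0 = {Recv}, keep only states in Sat with some successor in Z. Already a fixed point.
Sat(EG ((AG ~grant) & (~q | ~grant))) = {Recv}
Recv ∈ Sat(EG ((AG ~grant) & (~q | ~grant))) = {Recv}, so the formula holds at Recv.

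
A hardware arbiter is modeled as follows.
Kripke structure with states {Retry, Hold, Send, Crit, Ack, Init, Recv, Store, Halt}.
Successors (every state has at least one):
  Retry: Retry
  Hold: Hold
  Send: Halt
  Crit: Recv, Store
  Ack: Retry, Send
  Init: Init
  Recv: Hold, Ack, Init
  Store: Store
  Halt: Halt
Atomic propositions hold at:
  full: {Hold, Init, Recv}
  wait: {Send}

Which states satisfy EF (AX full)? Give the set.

Sat(AX full) = {s : every successor in {Hold, Init, Recv}} = {Hold, Init}
EF (AX full): least fixpoint, start Z0 = {Hold, Init}, add states with some successor in Z. Z1 = {Hold, Init, Recv}; Z2 = {Hold, Crit, Init, Recv}; fixed.
Sat(EF (AX full)) = {Hold, Crit, Init, Recv}

{Hold, Crit, Init, Recv}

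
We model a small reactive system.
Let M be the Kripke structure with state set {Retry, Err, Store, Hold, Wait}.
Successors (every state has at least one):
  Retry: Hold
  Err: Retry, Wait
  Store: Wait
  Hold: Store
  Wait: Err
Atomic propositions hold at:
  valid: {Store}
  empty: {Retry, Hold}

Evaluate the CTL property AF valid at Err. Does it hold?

No

AF valid: least fixpoint, start Z0 = {Store}, add states with every successor in Z. Z1 = {Store, Hold}; Z2 = {Retry, Store, Hold}; fixed.
Sat(AF valid) = {Retry, Store, Hold}
Err ∉ Sat(AF valid) = {Retry, Store, Hold}, so the formula does not hold at Err.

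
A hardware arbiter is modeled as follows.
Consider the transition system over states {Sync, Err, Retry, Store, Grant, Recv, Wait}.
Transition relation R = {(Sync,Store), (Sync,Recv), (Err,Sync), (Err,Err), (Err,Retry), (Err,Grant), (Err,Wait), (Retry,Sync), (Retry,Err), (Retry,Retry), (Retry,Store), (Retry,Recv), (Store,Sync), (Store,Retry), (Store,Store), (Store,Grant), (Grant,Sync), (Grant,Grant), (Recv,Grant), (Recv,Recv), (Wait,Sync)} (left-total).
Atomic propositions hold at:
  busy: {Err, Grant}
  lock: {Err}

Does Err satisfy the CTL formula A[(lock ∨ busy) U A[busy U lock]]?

Sat(lock ∨ busy) = {Err, Grant}
A[busy U lock]: least fixpoint, start Z0 = Sat(lock) = {Err}, add states in Sat(busy) with every successor in Z. Already a fixed point.
Sat(A[busy U lock]) = {Err}
A[(lock ∨ busy) U A[busy U lock]]: least fixpoint, start Z0 = Sat(A[busy U lock]) = {Err}, add states in Sat(lock ∨ busy) with every successor in Z. Already a fixed point.
Sat(A[(lock ∨ busy) U A[busy U lock]]) = {Err}
Err ∈ Sat(A[(lock ∨ busy) U A[busy U lock]]) = {Err}, so the formula holds at Err.

Yes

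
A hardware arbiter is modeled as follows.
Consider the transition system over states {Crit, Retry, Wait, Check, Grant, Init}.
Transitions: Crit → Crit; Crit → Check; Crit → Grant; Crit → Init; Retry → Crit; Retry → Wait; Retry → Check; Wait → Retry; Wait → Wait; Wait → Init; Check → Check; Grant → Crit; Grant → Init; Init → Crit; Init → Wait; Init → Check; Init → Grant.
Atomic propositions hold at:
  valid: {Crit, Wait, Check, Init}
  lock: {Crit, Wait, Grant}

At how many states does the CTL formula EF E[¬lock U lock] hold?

5

Sat(¬lock) = {Retry, Check, Init}
E[¬lock U lock]: least fixpoint, start Z0 = Sat(lock) = {Crit, Wait, Grant}, add states in Sat(¬lock) with some successor in Z. Z1 = {Crit, Retry, Wait, Grant, Init}; fixed.
Sat(E[¬lock U lock]) = {Crit, Retry, Wait, Grant, Init}
EF E[¬lock U lock]: least fixpoint, start Z0 = {Crit, Retry, Wait, Grant, Init}, add states with some successor in Z. Already a fixed point.
Sat(EF E[¬lock U lock]) = {Crit, Retry, Wait, Grant, Init}
|Sat(EF E[¬lock U lock])| = |{Crit, Retry, Wait, Grant, Init}| = 5.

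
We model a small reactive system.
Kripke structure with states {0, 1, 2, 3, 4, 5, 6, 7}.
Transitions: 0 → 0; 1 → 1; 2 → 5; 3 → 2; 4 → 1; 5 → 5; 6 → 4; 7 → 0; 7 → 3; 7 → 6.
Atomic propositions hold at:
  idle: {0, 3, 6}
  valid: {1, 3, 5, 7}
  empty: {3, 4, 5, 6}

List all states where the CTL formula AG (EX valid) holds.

{1, 2, 4, 5}

Sat(EX valid) = {s : some successor in {1, 3, 5, 7}} = {1, 2, 4, 5, 7}
AG (EX valid): greatest fixpoint, start Z0 = {1, 2, 4, 5, 7}, keep only states in Sat with every successor in Z. Z1 = {1, 2, 4, 5}; fixed.
Sat(AG (EX valid)) = {1, 2, 4, 5}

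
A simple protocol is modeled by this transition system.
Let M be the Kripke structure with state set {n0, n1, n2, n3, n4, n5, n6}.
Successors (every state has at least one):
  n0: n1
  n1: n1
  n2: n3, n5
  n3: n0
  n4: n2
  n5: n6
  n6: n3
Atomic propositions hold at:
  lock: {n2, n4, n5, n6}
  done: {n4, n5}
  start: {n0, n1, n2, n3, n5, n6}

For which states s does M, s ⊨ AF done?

AF done: least fixpoint, start Z0 = {n4, n5}, add states with every successor in Z. Already a fixed point.
Sat(AF done) = {n4, n5}

{n4, n5}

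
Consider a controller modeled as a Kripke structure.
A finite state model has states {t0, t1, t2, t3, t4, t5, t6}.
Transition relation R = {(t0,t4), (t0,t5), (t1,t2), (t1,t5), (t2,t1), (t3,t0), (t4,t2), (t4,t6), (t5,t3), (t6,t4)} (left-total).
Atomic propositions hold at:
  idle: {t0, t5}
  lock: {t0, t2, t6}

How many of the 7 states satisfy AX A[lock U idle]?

A[lock U idle]: least fixpoint, start Z0 = Sat(idle) = {t0, t5}, add states in Sat(lock) with every successor in Z. Already a fixed point.
Sat(A[lock U idle]) = {t0, t5}
Sat(AX A[lock U idle]) = {s : every successor in {t0, t5}} = {t3}
|Sat(AX A[lock U idle])| = |{t3}| = 1.

1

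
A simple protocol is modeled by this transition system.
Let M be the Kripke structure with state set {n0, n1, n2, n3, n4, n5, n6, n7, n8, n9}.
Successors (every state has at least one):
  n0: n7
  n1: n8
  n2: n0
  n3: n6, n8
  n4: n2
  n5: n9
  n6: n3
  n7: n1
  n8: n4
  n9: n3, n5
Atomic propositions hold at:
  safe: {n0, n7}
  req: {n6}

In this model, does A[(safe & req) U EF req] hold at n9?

Yes

Sat(safe & req) = ∅
EF req: least fixpoint, start Z0 = {n6}, add states with some successor in Z. Z1 = {n3, n6}; Z2 = {n3, n6, n9}; Z3 = {n3, n5, n6, n9}; fixed.
Sat(EF req) = {n3, n5, n6, n9}
A[(safe & req) U EF req]: least fixpoint, start Z0 = Sat(EF req) = {n3, n5, n6, n9}, add states in Sat(safe & req) with every successor in Z. Already a fixed point.
Sat(A[(safe & req) U EF req]) = {n3, n5, n6, n9}
n9 ∈ Sat(A[(safe & req) U EF req]) = {n3, n5, n6, n9}, so the formula holds at n9.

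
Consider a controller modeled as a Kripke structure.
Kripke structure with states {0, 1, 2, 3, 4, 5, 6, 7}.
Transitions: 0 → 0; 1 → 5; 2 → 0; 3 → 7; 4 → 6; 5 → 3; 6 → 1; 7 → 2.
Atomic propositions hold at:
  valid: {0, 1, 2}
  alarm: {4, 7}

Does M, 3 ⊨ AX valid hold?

No

Sat(AX valid) = {s : every successor in {0, 1, 2}} = {0, 2, 6, 7}
3 ∉ Sat(AX valid) = {0, 2, 6, 7}, so the formula does not hold at 3.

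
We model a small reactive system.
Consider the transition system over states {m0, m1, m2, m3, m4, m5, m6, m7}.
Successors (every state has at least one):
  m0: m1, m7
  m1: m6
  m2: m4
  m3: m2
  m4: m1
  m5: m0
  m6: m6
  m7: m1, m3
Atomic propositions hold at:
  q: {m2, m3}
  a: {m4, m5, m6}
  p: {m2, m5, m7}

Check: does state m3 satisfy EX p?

Sat(EX p) = {s : some successor in {m2, m5, m7}} = {m0, m3}
m3 ∈ Sat(EX p) = {m0, m3}, so the formula holds at m3.

Yes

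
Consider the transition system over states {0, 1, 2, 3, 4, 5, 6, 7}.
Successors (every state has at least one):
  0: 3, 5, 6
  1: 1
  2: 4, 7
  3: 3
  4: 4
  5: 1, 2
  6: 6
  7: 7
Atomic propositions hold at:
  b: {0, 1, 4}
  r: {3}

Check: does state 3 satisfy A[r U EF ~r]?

Sat(~r) = {0, 1, 2, 4, 5, 6, 7}
EF ~r: least fixpoint, start Z0 = {0, 1, 2, 4, 5, 6, 7}, add states with some successor in Z. Already a fixed point.
Sat(EF ~r) = {0, 1, 2, 4, 5, 6, 7}
A[r U EF ~r]: least fixpoint, start Z0 = Sat(EF ~r) = {0, 1, 2, 4, 5, 6, 7}, add states in Sat(r) with every successor in Z. Already a fixed point.
Sat(A[r U EF ~r]) = {0, 1, 2, 4, 5, 6, 7}
3 ∉ Sat(A[r U EF ~r]) = {0, 1, 2, 4, 5, 6, 7}, so the formula does not hold at 3.

No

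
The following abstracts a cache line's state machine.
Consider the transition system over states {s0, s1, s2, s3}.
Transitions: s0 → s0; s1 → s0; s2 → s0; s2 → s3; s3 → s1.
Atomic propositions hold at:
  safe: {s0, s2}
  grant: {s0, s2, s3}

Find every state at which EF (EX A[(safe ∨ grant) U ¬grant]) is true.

{s2, s3}

Sat(safe ∨ grant) = {s0, s2, s3}
Sat(¬grant) = {s1}
A[(safe ∨ grant) U ¬grant]: least fixpoint, start Z0 = Sat(¬grant) = {s1}, add states in Sat(safe ∨ grant) with every successor in Z. Z1 = {s1, s3}; fixed.
Sat(A[(safe ∨ grant) U ¬grant]) = {s1, s3}
Sat(EX A[(safe ∨ grant) U ¬grant]) = {s : some successor in {s1, s3}} = {s2, s3}
EF (EX A[(safe ∨ grant) U ¬grant]): least fixpoint, start Z0 = {s2, s3}, add states with some successor in Z. Already a fixed point.
Sat(EF (EX A[(safe ∨ grant) U ¬grant])) = {s2, s3}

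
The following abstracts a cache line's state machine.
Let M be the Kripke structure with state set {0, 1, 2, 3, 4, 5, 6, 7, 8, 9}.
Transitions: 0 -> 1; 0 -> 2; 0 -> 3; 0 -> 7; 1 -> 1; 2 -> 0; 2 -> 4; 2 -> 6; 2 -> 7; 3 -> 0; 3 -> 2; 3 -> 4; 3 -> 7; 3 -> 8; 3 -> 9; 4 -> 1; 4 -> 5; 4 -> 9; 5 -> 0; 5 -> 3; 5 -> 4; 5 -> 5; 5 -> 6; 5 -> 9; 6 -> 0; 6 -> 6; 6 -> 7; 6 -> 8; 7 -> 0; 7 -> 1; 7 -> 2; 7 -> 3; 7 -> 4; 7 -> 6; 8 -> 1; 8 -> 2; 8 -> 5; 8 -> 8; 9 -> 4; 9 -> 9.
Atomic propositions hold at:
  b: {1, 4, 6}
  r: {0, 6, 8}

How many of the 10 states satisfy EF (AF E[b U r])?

E[b U r]: least fixpoint, start Z0 = Sat(r) = {0, 6, 8}, add states in Sat(b) with some successor in Z. Already a fixed point.
Sat(E[b U r]) = {0, 6, 8}
AF E[b U r]: least fixpoint, start Z0 = {0, 6, 8}, add states with every successor in Z. Already a fixed point.
Sat(AF E[b U r]) = {0, 6, 8}
EF (AF E[b U r]): least fixpoint, start Z0 = {0, 6, 8}, add states with some successor in Z. Z1 = {0, 2, 3, 5, 6, 7, 8}; Z2 = {0, 2, 3, 4, 5, 6, 7, 8}; Z3 = {0, 2, 3, 4, 5, 6, 7, 8, 9}; fixed.
Sat(EF (AF E[b U r])) = {0, 2, 3, 4, 5, 6, 7, 8, 9}
|Sat(EF (AF E[b U r]))| = |{0, 2, 3, 4, 5, 6, 7, 8, 9}| = 9.

9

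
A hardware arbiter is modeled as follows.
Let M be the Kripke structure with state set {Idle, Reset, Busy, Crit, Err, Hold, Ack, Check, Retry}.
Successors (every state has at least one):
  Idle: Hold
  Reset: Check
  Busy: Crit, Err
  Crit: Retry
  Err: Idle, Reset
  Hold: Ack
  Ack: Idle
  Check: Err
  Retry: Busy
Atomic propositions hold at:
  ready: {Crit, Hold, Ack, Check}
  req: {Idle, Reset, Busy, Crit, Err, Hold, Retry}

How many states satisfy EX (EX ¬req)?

Sat(¬req) = {Ack, Check}
Sat(EX ¬req) = {s : some successor in {Ack, Check}} = {Reset, Hold}
Sat(EX (EX ¬req)) = {s : some successor in {Reset, Hold}} = {Idle, Err}
|Sat(EX (EX ¬req))| = |{Idle, Err}| = 2.

2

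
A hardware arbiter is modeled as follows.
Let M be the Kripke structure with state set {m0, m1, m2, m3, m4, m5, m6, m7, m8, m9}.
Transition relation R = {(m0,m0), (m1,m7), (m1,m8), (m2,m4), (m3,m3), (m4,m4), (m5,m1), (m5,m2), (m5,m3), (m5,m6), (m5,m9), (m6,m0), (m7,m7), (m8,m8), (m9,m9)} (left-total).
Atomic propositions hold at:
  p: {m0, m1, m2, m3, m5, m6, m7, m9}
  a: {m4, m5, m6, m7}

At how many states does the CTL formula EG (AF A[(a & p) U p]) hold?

Sat(a & p) = {m5, m6, m7}
A[(a & p) U p]: least fixpoint, start Z0 = Sat(p) = {m0, m1, m2, m3, m5, m6, m7, m9}, add states in Sat(a & p) with every successor in Z. Already a fixed point.
Sat(A[(a & p) U p]) = {m0, m1, m2, m3, m5, m6, m7, m9}
AF A[(a & p) U p]: least fixpoint, start Z0 = {m0, m1, m2, m3, m5, m6, m7, m9}, add states with every successor in Z. Already a fixed point.
Sat(AF A[(a & p) U p]) = {m0, m1, m2, m3, m5, m6, m7, m9}
EG (AF A[(a & p) U p]): greatest fixpoint, start Z0 = {m0, m1, m2, m3, m5, m6, m7, m9}, keep only states in Sat with some successor in Z. Z1 = {m0, m1, m3, m5, m6, m7, m9}; fixed.
Sat(EG (AF A[(a & p) U p])) = {m0, m1, m3, m5, m6, m7, m9}
|Sat(EG (AF A[(a & p) U p]))| = |{m0, m1, m3, m5, m6, m7, m9}| = 7.

7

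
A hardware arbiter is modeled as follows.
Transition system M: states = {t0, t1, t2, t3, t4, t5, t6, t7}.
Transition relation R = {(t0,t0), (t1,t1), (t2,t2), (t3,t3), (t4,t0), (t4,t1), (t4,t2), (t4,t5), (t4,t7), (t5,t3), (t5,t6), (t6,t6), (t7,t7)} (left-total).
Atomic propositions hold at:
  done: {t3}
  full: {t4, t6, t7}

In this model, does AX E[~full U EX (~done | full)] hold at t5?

Sat(~full) = {t0, t1, t2, t3, t5}
Sat(~done) = {t0, t1, t2, t4, t5, t6, t7}
Sat(~done | full) = {t0, t1, t2, t4, t5, t6, t7}
Sat(EX (~done | full)) = {s : some successor in {t0, t1, t2, t4, t5, t6, t7}} = {t0, t1, t2, t4, t5, t6, t7}
E[~full U EX (~done | full)]: least fixpoint, start Z0 = Sat(EX (~done | full)) = {t0, t1, t2, t4, t5, t6, t7}, add states in Sat(~full) with some successor in Z. Already a fixed point.
Sat(E[~full U EX (~done | full)]) = {t0, t1, t2, t4, t5, t6, t7}
Sat(AX E[~full U EX (~done | full)]) = {s : every successor in {t0, t1, t2, t4, t5, t6, t7}} = {t0, t1, t2, t4, t6, t7}
t5 ∉ Sat(AX E[~full U EX (~done | full)]) = {t0, t1, t2, t4, t6, t7}, so the formula does not hold at t5.

No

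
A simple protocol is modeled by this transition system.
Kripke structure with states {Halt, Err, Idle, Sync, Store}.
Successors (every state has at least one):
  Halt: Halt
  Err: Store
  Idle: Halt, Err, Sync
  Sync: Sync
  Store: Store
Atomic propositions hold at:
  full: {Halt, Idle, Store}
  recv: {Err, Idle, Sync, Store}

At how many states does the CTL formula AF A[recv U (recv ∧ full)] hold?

Sat(recv ∧ full) = {Idle, Store}
A[recv U (recv ∧ full)]: least fixpoint, start Z0 = Sat((recv ∧ full)) = {Idle, Store}, add states in Sat(recv) with every successor in Z. Z1 = {Err, Idle, Store}; fixed.
Sat(A[recv U (recv ∧ full)]) = {Err, Idle, Store}
AF A[recv U (recv ∧ full)]: least fixpoint, start Z0 = {Err, Idle, Store}, add states with every successor in Z. Already a fixed point.
Sat(AF A[recv U (recv ∧ full)]) = {Err, Idle, Store}
|Sat(AF A[recv U (recv ∧ full)])| = |{Err, Idle, Store}| = 3.

3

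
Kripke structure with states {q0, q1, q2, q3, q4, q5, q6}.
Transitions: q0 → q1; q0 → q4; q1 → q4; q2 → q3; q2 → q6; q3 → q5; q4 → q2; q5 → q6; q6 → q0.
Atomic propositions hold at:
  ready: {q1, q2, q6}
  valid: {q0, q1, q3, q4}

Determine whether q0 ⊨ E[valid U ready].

Yes

E[valid U ready]: least fixpoint, start Z0 = Sat(ready) = {q1, q2, q6}, add states in Sat(valid) with some successor in Z. Z1 = {q0, q1, q2, q4, q6}; fixed.
Sat(E[valid U ready]) = {q0, q1, q2, q4, q6}
q0 ∈ Sat(E[valid U ready]) = {q0, q1, q2, q4, q6}, so the formula holds at q0.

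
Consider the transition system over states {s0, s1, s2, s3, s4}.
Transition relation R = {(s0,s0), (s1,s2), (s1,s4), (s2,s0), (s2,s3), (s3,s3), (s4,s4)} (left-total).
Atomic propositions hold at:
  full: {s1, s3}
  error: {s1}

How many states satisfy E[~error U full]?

Sat(~error) = {s0, s2, s3, s4}
E[~error U full]: least fixpoint, start Z0 = Sat(full) = {s1, s3}, add states in Sat(~error) with some successor in Z. Z1 = {s1, s2, s3}; fixed.
Sat(E[~error U full]) = {s1, s2, s3}
|Sat(E[~error U full])| = |{s1, s2, s3}| = 3.

3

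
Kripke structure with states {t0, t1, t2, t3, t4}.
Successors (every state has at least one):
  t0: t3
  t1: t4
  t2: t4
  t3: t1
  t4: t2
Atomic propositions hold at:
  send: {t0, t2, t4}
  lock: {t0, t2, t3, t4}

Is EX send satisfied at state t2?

Yes

Sat(EX send) = {s : some successor in {t0, t2, t4}} = {t1, t2, t4}
t2 ∈ Sat(EX send) = {t1, t2, t4}, so the formula holds at t2.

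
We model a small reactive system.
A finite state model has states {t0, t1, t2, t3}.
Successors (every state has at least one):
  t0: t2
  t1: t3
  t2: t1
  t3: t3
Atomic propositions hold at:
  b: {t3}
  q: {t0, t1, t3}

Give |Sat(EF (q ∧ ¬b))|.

3

Sat(¬b) = {t0, t1, t2}
Sat(q ∧ ¬b) = {t0, t1}
EF (q ∧ ¬b): least fixpoint, start Z0 = {t0, t1}, add states with some successor in Z. Z1 = {t0, t1, t2}; fixed.
Sat(EF (q ∧ ¬b)) = {t0, t1, t2}
|Sat(EF (q ∧ ¬b))| = |{t0, t1, t2}| = 3.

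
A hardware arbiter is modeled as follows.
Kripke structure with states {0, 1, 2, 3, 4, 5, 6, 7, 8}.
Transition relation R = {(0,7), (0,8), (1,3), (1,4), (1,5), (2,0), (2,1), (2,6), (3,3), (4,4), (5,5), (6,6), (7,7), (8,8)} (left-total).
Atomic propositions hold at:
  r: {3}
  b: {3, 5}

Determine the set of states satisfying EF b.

{1, 2, 3, 5}

EF b: least fixpoint, start Z0 = {3, 5}, add states with some successor in Z. Z1 = {1, 3, 5}; Z2 = {1, 2, 3, 5}; fixed.
Sat(EF b) = {1, 2, 3, 5}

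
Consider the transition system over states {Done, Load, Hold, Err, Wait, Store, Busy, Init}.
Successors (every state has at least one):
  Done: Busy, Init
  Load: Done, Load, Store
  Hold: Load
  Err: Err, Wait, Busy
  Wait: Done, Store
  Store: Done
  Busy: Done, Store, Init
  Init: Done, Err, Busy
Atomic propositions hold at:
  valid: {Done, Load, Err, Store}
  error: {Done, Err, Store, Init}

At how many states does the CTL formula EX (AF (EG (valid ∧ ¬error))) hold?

Sat(¬error) = {Load, Hold, Wait, Busy}
Sat(valid ∧ ¬error) = {Load}
EG (valid ∧ ¬error): greatest fixpoint, start Z0 = {Load}, keep only states in Sat with some successor in Z. Already a fixed point.
Sat(EG (valid ∧ ¬error)) = {Load}
AF (EG (valid ∧ ¬error)): least fixpoint, start Z0 = {Load}, add states with every successor in Z. Z1 = {Load, Hold}; fixed.
Sat(AF (EG (valid ∧ ¬error))) = {Load, Hold}
Sat(EX (AF (EG (valid ∧ ¬error)))) = {s : some successor in {Load, Hold}} = {Load, Hold}
|Sat(EX (AF (EG (valid ∧ ¬error))))| = |{Load, Hold}| = 2.

2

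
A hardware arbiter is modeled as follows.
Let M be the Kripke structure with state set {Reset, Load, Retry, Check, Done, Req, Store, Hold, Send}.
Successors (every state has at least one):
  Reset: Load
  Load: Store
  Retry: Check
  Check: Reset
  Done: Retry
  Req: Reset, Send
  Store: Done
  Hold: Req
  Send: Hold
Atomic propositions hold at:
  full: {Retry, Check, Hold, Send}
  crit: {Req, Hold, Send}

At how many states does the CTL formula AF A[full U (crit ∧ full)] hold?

2

Sat(crit ∧ full) = {Hold, Send}
A[full U (crit ∧ full)]: least fixpoint, start Z0 = Sat((crit ∧ full)) = {Hold, Send}, add states in Sat(full) with every successor in Z. Already a fixed point.
Sat(A[full U (crit ∧ full)]) = {Hold, Send}
AF A[full U (crit ∧ full)]: least fixpoint, start Z0 = {Hold, Send}, add states with every successor in Z. Already a fixed point.
Sat(AF A[full U (crit ∧ full)]) = {Hold, Send}
|Sat(AF A[full U (crit ∧ full)])| = |{Hold, Send}| = 2.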